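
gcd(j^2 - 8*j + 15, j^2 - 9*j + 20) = j - 5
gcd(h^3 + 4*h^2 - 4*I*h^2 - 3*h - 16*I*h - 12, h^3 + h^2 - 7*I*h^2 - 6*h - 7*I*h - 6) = h - I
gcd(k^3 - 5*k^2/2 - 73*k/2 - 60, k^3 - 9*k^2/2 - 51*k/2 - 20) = k^2 - 11*k/2 - 20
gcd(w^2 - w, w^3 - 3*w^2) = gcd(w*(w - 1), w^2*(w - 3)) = w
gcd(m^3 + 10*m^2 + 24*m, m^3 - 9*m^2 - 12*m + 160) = m + 4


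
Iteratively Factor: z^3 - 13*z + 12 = (z - 3)*(z^2 + 3*z - 4) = (z - 3)*(z + 4)*(z - 1)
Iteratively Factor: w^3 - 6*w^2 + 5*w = (w - 1)*(w^2 - 5*w) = w*(w - 1)*(w - 5)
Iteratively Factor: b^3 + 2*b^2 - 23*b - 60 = (b - 5)*(b^2 + 7*b + 12) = (b - 5)*(b + 3)*(b + 4)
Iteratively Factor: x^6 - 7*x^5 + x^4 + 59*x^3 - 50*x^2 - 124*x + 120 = (x - 2)*(x^5 - 5*x^4 - 9*x^3 + 41*x^2 + 32*x - 60) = (x - 2)*(x + 2)*(x^4 - 7*x^3 + 5*x^2 + 31*x - 30) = (x - 2)*(x + 2)^2*(x^3 - 9*x^2 + 23*x - 15) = (x - 2)*(x - 1)*(x + 2)^2*(x^2 - 8*x + 15) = (x - 5)*(x - 2)*(x - 1)*(x + 2)^2*(x - 3)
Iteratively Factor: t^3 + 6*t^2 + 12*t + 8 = (t + 2)*(t^2 + 4*t + 4) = (t + 2)^2*(t + 2)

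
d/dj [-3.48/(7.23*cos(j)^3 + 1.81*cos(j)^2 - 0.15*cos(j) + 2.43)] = (-75.4812*cos(j)^2 - 12.5976*cos(j) + 0.522)*sin(j)/(7.23*cos(j)^3 + 1.81*cos(j)^2 - 0.15*cos(j) + 2.43)^2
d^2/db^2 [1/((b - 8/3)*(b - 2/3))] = 486*(9*b^2 - 30*b + 28)/(729*b^6 - 7290*b^5 + 28188*b^4 - 52920*b^3 + 50112*b^2 - 23040*b + 4096)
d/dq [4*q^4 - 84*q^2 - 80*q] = 16*q^3 - 168*q - 80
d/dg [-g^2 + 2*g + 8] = 2 - 2*g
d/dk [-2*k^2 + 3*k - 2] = 3 - 4*k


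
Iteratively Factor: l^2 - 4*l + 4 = (l - 2)*(l - 2)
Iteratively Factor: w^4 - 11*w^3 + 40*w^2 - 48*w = (w - 4)*(w^3 - 7*w^2 + 12*w) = w*(w - 4)*(w^2 - 7*w + 12) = w*(w - 4)*(w - 3)*(w - 4)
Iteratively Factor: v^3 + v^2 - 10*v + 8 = (v - 1)*(v^2 + 2*v - 8) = (v - 2)*(v - 1)*(v + 4)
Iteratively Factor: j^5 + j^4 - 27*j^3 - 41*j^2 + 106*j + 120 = (j - 5)*(j^4 + 6*j^3 + 3*j^2 - 26*j - 24) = (j - 5)*(j + 1)*(j^3 + 5*j^2 - 2*j - 24) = (j - 5)*(j + 1)*(j + 3)*(j^2 + 2*j - 8) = (j - 5)*(j + 1)*(j + 3)*(j + 4)*(j - 2)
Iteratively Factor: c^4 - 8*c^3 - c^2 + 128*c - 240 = (c - 4)*(c^3 - 4*c^2 - 17*c + 60) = (c - 4)*(c + 4)*(c^2 - 8*c + 15) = (c - 5)*(c - 4)*(c + 4)*(c - 3)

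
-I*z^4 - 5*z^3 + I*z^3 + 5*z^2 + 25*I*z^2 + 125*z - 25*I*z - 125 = (z - 5)*(z + 5)*(z - 5*I)*(-I*z + I)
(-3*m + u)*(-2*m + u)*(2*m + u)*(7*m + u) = 84*m^4 - 16*m^3*u - 25*m^2*u^2 + 4*m*u^3 + u^4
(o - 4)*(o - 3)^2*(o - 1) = o^4 - 11*o^3 + 43*o^2 - 69*o + 36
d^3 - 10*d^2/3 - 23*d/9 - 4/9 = (d - 4)*(d + 1/3)^2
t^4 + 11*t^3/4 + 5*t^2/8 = t^2*(t + 1/4)*(t + 5/2)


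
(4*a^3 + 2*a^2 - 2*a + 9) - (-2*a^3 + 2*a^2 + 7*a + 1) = 6*a^3 - 9*a + 8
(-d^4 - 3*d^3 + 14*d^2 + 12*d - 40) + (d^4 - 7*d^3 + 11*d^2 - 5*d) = -10*d^3 + 25*d^2 + 7*d - 40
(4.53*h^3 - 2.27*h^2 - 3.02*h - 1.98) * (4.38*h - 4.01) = 19.8414*h^4 - 28.1079*h^3 - 4.1249*h^2 + 3.4378*h + 7.9398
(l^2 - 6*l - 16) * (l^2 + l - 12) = l^4 - 5*l^3 - 34*l^2 + 56*l + 192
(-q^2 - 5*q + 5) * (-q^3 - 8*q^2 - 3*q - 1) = q^5 + 13*q^4 + 38*q^3 - 24*q^2 - 10*q - 5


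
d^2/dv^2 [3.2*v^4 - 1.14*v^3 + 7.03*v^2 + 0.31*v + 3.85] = 38.4*v^2 - 6.84*v + 14.06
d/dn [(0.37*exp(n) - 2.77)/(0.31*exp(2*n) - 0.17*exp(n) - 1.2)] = (-0.1147*exp(2*n) + 1.7174*exp(n) - 0.9149)*exp(n)/(0.0961*exp(4*n) - 0.1054*exp(3*n) - 0.7151*exp(2*n) + 0.408*exp(n) + 1.44)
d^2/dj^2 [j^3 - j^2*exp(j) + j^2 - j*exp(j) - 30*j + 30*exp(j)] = -j^2*exp(j) - 5*j*exp(j) + 6*j + 26*exp(j) + 2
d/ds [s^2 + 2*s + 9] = 2*s + 2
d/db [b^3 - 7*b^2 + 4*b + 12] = 3*b^2 - 14*b + 4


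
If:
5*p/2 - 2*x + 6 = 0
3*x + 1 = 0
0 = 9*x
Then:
No Solution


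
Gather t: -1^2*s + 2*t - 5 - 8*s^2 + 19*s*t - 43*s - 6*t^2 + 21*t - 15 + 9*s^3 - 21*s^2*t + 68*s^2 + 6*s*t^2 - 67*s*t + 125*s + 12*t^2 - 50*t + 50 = 9*s^3 + 60*s^2 + 81*s + t^2*(6*s + 6) + t*(-21*s^2 - 48*s - 27) + 30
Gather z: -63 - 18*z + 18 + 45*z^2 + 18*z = 45*z^2 - 45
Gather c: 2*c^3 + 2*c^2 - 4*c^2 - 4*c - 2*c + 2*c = 2*c^3 - 2*c^2 - 4*c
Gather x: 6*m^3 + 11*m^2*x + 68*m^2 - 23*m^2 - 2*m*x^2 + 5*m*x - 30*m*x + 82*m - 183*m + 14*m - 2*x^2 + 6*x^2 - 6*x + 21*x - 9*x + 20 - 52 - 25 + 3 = 6*m^3 + 45*m^2 - 87*m + x^2*(4 - 2*m) + x*(11*m^2 - 25*m + 6) - 54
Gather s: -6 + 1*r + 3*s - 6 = r + 3*s - 12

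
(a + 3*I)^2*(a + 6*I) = a^3 + 12*I*a^2 - 45*a - 54*I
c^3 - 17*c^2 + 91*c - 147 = (c - 7)^2*(c - 3)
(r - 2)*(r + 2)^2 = r^3 + 2*r^2 - 4*r - 8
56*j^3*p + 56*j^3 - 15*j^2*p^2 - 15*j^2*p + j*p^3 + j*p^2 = (-8*j + p)*(-7*j + p)*(j*p + j)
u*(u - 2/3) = u^2 - 2*u/3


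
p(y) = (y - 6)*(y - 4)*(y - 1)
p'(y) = (y - 6)*(y - 4) + (y - 6)*(y - 1) + (y - 4)*(y - 1)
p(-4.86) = -563.85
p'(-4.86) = 211.78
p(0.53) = -8.92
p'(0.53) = 23.18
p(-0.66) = -51.52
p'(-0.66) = 49.83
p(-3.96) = -393.24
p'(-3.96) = 168.16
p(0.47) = -10.35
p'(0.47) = 24.32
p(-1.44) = -98.76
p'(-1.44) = 71.90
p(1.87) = 7.65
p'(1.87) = 3.35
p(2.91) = 6.43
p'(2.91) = -4.62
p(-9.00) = -1950.00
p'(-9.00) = 475.00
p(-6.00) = -840.00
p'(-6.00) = 274.00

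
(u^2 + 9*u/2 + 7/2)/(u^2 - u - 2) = (u + 7/2)/(u - 2)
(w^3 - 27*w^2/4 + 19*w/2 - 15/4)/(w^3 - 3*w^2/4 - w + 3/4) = (w - 5)/(w + 1)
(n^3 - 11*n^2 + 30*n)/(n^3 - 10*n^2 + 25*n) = (n - 6)/(n - 5)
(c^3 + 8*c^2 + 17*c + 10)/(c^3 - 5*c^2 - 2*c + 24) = (c^2 + 6*c + 5)/(c^2 - 7*c + 12)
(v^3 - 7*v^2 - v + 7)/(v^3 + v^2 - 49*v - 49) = (v - 1)/(v + 7)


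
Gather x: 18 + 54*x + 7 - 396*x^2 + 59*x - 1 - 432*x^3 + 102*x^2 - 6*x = -432*x^3 - 294*x^2 + 107*x + 24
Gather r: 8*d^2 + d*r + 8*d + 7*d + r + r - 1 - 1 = 8*d^2 + 15*d + r*(d + 2) - 2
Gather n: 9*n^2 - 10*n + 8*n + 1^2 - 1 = 9*n^2 - 2*n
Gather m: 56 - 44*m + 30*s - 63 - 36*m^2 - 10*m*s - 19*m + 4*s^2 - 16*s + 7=-36*m^2 + m*(-10*s - 63) + 4*s^2 + 14*s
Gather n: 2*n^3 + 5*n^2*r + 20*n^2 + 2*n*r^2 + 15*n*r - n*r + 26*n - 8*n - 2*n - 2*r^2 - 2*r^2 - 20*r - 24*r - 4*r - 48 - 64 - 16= 2*n^3 + n^2*(5*r + 20) + n*(2*r^2 + 14*r + 16) - 4*r^2 - 48*r - 128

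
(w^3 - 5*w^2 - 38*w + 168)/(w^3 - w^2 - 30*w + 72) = (w - 7)/(w - 3)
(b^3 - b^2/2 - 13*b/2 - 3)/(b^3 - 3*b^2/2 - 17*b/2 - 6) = (-2*b^3 + b^2 + 13*b + 6)/(-2*b^3 + 3*b^2 + 17*b + 12)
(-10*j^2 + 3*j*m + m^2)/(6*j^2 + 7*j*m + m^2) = (-10*j^2 + 3*j*m + m^2)/(6*j^2 + 7*j*m + m^2)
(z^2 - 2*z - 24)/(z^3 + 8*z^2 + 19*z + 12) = (z - 6)/(z^2 + 4*z + 3)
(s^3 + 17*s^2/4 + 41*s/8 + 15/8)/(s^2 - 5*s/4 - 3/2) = (2*s^2 + 7*s + 5)/(2*(s - 2))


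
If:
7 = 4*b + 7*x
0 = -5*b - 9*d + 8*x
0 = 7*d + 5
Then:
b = 101/67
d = -5/7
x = 65/469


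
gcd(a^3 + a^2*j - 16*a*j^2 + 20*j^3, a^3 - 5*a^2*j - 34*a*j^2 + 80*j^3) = a^2 + 3*a*j - 10*j^2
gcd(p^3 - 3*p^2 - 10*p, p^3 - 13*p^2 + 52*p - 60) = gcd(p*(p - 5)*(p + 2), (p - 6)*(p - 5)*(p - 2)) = p - 5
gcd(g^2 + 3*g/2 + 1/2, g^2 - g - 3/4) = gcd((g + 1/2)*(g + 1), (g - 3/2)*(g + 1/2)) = g + 1/2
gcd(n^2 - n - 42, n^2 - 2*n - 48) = n + 6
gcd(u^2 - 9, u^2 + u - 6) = u + 3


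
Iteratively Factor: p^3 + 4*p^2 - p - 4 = (p - 1)*(p^2 + 5*p + 4) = (p - 1)*(p + 1)*(p + 4)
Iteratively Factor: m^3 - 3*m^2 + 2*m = (m - 1)*(m^2 - 2*m) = (m - 2)*(m - 1)*(m)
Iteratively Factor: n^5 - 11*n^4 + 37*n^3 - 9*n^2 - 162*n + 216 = (n - 3)*(n^4 - 8*n^3 + 13*n^2 + 30*n - 72) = (n - 4)*(n - 3)*(n^3 - 4*n^2 - 3*n + 18) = (n - 4)*(n - 3)^2*(n^2 - n - 6) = (n - 4)*(n - 3)^3*(n + 2)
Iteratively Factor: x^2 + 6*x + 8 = (x + 4)*(x + 2)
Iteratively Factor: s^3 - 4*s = (s + 2)*(s^2 - 2*s) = (s - 2)*(s + 2)*(s)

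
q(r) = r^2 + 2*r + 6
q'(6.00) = 14.00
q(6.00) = 54.00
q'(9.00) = 20.00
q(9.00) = 105.00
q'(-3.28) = -4.56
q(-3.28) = 10.20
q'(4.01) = 10.02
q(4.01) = 30.10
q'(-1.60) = -1.20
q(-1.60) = 5.36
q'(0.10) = 2.20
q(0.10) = 6.21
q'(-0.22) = 1.56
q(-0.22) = 5.61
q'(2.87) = 7.74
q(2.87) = 19.98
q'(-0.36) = 1.28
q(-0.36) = 5.41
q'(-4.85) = -7.70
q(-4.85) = 19.82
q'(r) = 2*r + 2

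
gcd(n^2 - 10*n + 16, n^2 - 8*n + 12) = n - 2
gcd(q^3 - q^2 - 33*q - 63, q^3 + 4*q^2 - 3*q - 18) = q^2 + 6*q + 9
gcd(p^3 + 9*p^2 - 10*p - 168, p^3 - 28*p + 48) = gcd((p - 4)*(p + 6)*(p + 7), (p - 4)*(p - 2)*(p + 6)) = p^2 + 2*p - 24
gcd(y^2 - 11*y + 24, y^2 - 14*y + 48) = y - 8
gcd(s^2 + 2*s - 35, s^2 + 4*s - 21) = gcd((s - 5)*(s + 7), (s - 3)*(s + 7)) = s + 7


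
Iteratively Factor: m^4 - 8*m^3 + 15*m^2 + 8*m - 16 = (m - 4)*(m^3 - 4*m^2 - m + 4) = (m - 4)^2*(m^2 - 1) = (m - 4)^2*(m - 1)*(m + 1)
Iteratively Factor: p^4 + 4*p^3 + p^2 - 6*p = (p + 3)*(p^3 + p^2 - 2*p) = (p - 1)*(p + 3)*(p^2 + 2*p) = p*(p - 1)*(p + 3)*(p + 2)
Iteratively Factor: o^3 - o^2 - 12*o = (o)*(o^2 - o - 12) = o*(o + 3)*(o - 4)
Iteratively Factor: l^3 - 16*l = (l)*(l^2 - 16) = l*(l + 4)*(l - 4)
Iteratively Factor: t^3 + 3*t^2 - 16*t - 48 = (t + 4)*(t^2 - t - 12) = (t + 3)*(t + 4)*(t - 4)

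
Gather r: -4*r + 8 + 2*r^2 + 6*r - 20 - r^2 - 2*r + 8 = r^2 - 4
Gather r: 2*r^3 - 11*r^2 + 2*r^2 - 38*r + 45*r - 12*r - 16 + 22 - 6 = 2*r^3 - 9*r^2 - 5*r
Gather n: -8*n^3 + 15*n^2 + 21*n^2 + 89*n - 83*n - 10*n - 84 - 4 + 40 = -8*n^3 + 36*n^2 - 4*n - 48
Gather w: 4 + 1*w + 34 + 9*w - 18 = 10*w + 20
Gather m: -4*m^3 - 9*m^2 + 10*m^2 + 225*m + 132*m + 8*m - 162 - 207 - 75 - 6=-4*m^3 + m^2 + 365*m - 450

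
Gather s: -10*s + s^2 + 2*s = s^2 - 8*s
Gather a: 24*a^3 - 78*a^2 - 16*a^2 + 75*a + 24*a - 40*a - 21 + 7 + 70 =24*a^3 - 94*a^2 + 59*a + 56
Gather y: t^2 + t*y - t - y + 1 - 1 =t^2 - t + y*(t - 1)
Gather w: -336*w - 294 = -336*w - 294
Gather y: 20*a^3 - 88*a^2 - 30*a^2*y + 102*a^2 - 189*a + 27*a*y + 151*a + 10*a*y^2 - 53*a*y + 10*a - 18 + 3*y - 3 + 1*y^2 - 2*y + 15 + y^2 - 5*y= 20*a^3 + 14*a^2 - 28*a + y^2*(10*a + 2) + y*(-30*a^2 - 26*a - 4) - 6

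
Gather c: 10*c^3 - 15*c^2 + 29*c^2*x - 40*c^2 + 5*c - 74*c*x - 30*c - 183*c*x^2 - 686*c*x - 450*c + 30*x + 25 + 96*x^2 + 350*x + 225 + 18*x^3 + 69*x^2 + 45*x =10*c^3 + c^2*(29*x - 55) + c*(-183*x^2 - 760*x - 475) + 18*x^3 + 165*x^2 + 425*x + 250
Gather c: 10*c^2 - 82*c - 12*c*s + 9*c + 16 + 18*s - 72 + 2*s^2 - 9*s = 10*c^2 + c*(-12*s - 73) + 2*s^2 + 9*s - 56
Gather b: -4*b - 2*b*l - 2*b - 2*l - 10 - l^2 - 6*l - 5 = b*(-2*l - 6) - l^2 - 8*l - 15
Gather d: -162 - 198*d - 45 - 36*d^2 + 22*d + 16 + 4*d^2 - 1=-32*d^2 - 176*d - 192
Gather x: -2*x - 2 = -2*x - 2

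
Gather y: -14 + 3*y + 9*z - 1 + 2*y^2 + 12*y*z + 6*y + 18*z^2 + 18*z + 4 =2*y^2 + y*(12*z + 9) + 18*z^2 + 27*z - 11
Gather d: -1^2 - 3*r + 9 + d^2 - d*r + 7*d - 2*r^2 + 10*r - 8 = d^2 + d*(7 - r) - 2*r^2 + 7*r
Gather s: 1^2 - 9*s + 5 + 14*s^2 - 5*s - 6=14*s^2 - 14*s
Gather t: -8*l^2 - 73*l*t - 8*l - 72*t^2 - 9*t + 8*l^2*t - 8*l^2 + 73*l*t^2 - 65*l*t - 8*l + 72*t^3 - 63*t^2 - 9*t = -16*l^2 - 16*l + 72*t^3 + t^2*(73*l - 135) + t*(8*l^2 - 138*l - 18)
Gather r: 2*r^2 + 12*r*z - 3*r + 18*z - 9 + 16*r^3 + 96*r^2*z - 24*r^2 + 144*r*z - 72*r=16*r^3 + r^2*(96*z - 22) + r*(156*z - 75) + 18*z - 9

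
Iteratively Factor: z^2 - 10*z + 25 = (z - 5)*(z - 5)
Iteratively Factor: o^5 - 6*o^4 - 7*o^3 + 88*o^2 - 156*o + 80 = (o - 5)*(o^4 - o^3 - 12*o^2 + 28*o - 16) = (o - 5)*(o - 2)*(o^3 + o^2 - 10*o + 8) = (o - 5)*(o - 2)*(o + 4)*(o^2 - 3*o + 2) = (o - 5)*(o - 2)^2*(o + 4)*(o - 1)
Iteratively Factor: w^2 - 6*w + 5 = (w - 5)*(w - 1)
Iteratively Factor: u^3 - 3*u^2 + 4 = (u - 2)*(u^2 - u - 2) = (u - 2)^2*(u + 1)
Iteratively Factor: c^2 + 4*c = (c)*(c + 4)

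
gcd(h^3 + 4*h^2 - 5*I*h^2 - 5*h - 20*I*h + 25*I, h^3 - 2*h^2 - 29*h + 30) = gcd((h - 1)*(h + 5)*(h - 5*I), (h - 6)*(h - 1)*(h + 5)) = h^2 + 4*h - 5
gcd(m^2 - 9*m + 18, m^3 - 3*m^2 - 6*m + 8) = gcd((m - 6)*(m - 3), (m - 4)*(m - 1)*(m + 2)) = 1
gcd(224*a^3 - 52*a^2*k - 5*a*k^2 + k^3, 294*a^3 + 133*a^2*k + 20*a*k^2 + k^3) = 7*a + k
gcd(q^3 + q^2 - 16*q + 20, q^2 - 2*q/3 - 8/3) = q - 2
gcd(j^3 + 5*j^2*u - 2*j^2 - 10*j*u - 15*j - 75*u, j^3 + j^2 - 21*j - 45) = j^2 - 2*j - 15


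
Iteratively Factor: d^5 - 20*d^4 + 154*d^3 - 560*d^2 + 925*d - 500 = (d - 1)*(d^4 - 19*d^3 + 135*d^2 - 425*d + 500) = (d - 5)*(d - 1)*(d^3 - 14*d^2 + 65*d - 100) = (d - 5)*(d - 4)*(d - 1)*(d^2 - 10*d + 25) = (d - 5)^2*(d - 4)*(d - 1)*(d - 5)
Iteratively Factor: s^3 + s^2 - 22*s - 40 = (s + 4)*(s^2 - 3*s - 10) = (s - 5)*(s + 4)*(s + 2)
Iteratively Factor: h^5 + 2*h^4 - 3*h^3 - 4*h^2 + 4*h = (h)*(h^4 + 2*h^3 - 3*h^2 - 4*h + 4) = h*(h + 2)*(h^3 - 3*h + 2) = h*(h + 2)^2*(h^2 - 2*h + 1) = h*(h - 1)*(h + 2)^2*(h - 1)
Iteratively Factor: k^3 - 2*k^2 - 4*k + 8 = (k + 2)*(k^2 - 4*k + 4) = (k - 2)*(k + 2)*(k - 2)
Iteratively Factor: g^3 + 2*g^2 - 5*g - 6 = (g + 3)*(g^2 - g - 2) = (g + 1)*(g + 3)*(g - 2)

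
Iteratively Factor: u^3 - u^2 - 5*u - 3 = (u + 1)*(u^2 - 2*u - 3) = (u - 3)*(u + 1)*(u + 1)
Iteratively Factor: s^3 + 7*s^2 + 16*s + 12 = (s + 2)*(s^2 + 5*s + 6) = (s + 2)*(s + 3)*(s + 2)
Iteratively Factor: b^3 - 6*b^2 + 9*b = (b)*(b^2 - 6*b + 9) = b*(b - 3)*(b - 3)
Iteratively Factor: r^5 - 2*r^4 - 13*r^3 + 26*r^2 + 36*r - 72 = (r + 2)*(r^4 - 4*r^3 - 5*r^2 + 36*r - 36) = (r - 2)*(r + 2)*(r^3 - 2*r^2 - 9*r + 18) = (r - 3)*(r - 2)*(r + 2)*(r^2 + r - 6) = (r - 3)*(r - 2)^2*(r + 2)*(r + 3)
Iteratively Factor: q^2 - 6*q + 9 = (q - 3)*(q - 3)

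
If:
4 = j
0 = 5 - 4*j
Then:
No Solution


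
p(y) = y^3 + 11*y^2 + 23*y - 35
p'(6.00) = 263.00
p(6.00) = 715.00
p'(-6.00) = -1.00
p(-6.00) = 7.00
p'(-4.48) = -15.35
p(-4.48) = -7.18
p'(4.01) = 159.46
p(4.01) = 298.59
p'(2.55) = 98.61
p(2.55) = 111.76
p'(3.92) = 155.34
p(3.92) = 284.43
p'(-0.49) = 12.94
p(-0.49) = -43.75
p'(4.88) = 201.80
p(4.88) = 455.41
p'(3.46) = 135.03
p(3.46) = 217.69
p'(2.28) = 88.76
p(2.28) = 86.47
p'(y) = 3*y^2 + 22*y + 23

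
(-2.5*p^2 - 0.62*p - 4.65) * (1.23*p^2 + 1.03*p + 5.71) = -3.075*p^4 - 3.3376*p^3 - 20.6331*p^2 - 8.3297*p - 26.5515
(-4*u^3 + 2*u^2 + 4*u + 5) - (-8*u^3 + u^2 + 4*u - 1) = 4*u^3 + u^2 + 6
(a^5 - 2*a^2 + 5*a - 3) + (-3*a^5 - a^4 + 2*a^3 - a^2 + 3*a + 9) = -2*a^5 - a^4 + 2*a^3 - 3*a^2 + 8*a + 6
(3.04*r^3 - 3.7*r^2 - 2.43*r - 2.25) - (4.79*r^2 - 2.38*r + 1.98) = 3.04*r^3 - 8.49*r^2 - 0.0500000000000003*r - 4.23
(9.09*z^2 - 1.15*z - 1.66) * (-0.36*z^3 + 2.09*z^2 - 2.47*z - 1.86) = -3.2724*z^5 + 19.4121*z^4 - 24.2582*z^3 - 17.5363*z^2 + 6.2392*z + 3.0876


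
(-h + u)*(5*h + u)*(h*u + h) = -5*h^3*u - 5*h^3 + 4*h^2*u^2 + 4*h^2*u + h*u^3 + h*u^2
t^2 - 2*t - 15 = (t - 5)*(t + 3)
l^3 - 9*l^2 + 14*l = l*(l - 7)*(l - 2)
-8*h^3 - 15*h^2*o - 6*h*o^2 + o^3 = (-8*h + o)*(h + o)^2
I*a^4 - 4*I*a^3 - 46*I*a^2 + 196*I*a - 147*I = (a - 7)*(a - 3)*(a + 7)*(I*a - I)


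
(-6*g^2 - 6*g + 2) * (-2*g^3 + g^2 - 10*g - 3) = 12*g^5 + 6*g^4 + 50*g^3 + 80*g^2 - 2*g - 6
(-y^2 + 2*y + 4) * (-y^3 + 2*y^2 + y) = y^5 - 4*y^4 - y^3 + 10*y^2 + 4*y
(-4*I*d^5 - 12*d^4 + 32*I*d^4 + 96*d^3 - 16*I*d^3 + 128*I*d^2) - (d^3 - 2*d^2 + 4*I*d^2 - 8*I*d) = -4*I*d^5 - 12*d^4 + 32*I*d^4 + 95*d^3 - 16*I*d^3 + 2*d^2 + 124*I*d^2 + 8*I*d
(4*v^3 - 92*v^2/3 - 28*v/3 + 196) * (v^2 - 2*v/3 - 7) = 4*v^5 - 100*v^4/3 - 152*v^3/9 + 3752*v^2/9 - 196*v/3 - 1372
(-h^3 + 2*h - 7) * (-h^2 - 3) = h^5 + h^3 + 7*h^2 - 6*h + 21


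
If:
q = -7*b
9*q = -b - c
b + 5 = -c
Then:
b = -5/63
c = -310/63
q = 5/9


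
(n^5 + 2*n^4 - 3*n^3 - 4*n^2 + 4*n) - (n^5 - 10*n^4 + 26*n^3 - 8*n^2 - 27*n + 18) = 12*n^4 - 29*n^3 + 4*n^2 + 31*n - 18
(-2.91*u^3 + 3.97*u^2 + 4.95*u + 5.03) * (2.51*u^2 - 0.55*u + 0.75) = -7.3041*u^5 + 11.5652*u^4 + 8.0585*u^3 + 12.8803*u^2 + 0.946*u + 3.7725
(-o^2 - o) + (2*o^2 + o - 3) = o^2 - 3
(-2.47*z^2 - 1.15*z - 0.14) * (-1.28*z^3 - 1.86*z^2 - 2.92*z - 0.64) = 3.1616*z^5 + 6.0662*z^4 + 9.5306*z^3 + 5.1992*z^2 + 1.1448*z + 0.0896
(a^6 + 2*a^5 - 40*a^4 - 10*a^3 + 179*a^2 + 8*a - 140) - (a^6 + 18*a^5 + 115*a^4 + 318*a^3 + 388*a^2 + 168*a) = -16*a^5 - 155*a^4 - 328*a^3 - 209*a^2 - 160*a - 140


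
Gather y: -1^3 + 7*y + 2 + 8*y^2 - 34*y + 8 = 8*y^2 - 27*y + 9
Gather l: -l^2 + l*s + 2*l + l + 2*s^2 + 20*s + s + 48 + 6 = -l^2 + l*(s + 3) + 2*s^2 + 21*s + 54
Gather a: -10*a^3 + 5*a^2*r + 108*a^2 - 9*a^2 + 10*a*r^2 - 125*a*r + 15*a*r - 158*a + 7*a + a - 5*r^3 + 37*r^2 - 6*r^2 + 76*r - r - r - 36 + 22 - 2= -10*a^3 + a^2*(5*r + 99) + a*(10*r^2 - 110*r - 150) - 5*r^3 + 31*r^2 + 74*r - 16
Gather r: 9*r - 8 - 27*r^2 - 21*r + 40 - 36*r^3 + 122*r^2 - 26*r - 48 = -36*r^3 + 95*r^2 - 38*r - 16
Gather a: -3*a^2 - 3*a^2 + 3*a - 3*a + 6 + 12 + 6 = 24 - 6*a^2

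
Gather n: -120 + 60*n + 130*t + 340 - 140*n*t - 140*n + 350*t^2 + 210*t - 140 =n*(-140*t - 80) + 350*t^2 + 340*t + 80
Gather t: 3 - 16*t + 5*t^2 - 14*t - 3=5*t^2 - 30*t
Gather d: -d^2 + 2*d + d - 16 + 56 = -d^2 + 3*d + 40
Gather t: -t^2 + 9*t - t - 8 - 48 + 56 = -t^2 + 8*t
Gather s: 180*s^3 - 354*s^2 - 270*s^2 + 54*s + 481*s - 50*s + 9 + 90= 180*s^3 - 624*s^2 + 485*s + 99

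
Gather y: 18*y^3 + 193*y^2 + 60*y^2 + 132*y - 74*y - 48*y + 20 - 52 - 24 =18*y^3 + 253*y^2 + 10*y - 56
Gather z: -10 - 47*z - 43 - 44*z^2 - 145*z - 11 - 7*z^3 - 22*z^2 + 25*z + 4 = -7*z^3 - 66*z^2 - 167*z - 60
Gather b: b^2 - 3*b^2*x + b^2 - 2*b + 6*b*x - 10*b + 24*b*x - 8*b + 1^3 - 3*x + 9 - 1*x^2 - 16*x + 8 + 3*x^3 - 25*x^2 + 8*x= b^2*(2 - 3*x) + b*(30*x - 20) + 3*x^3 - 26*x^2 - 11*x + 18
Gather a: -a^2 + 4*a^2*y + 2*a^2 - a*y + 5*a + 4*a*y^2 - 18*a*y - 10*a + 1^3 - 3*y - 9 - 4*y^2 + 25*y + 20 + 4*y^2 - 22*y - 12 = a^2*(4*y + 1) + a*(4*y^2 - 19*y - 5)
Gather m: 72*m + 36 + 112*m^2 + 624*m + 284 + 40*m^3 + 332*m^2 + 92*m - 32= 40*m^3 + 444*m^2 + 788*m + 288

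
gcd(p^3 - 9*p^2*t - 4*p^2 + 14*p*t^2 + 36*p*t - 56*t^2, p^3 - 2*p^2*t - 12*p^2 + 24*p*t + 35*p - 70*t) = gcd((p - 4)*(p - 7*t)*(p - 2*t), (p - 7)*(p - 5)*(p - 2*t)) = p - 2*t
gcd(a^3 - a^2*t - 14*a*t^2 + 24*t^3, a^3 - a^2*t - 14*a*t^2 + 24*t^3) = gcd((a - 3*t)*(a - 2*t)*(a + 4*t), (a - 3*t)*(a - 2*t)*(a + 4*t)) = a^3 - a^2*t - 14*a*t^2 + 24*t^3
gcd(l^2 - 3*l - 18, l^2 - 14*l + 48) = l - 6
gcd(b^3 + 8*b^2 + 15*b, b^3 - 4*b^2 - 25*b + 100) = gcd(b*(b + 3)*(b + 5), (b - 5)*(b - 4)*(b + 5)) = b + 5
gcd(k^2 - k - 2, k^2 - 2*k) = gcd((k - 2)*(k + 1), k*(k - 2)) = k - 2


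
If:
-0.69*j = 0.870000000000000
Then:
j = -1.26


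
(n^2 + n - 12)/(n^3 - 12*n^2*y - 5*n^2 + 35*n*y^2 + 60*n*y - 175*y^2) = (n^2 + n - 12)/(n^3 - 12*n^2*y - 5*n^2 + 35*n*y^2 + 60*n*y - 175*y^2)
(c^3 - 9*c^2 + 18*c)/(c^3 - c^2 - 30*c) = (c - 3)/(c + 5)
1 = 1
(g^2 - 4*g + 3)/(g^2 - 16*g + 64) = (g^2 - 4*g + 3)/(g^2 - 16*g + 64)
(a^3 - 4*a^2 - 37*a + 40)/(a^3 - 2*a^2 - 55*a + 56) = (a + 5)/(a + 7)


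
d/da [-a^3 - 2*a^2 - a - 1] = -3*a^2 - 4*a - 1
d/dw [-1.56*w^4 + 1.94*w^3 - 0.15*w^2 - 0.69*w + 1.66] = -6.24*w^3 + 5.82*w^2 - 0.3*w - 0.69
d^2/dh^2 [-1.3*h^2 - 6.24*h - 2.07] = -2.60000000000000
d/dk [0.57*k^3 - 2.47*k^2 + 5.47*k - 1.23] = 1.71*k^2 - 4.94*k + 5.47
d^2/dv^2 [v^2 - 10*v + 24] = 2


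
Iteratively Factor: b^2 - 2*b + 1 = (b - 1)*(b - 1)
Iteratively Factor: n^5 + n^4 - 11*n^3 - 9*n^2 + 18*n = (n - 1)*(n^4 + 2*n^3 - 9*n^2 - 18*n) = (n - 1)*(n + 3)*(n^3 - n^2 - 6*n) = (n - 3)*(n - 1)*(n + 3)*(n^2 + 2*n) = n*(n - 3)*(n - 1)*(n + 3)*(n + 2)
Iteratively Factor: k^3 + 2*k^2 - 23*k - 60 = (k + 3)*(k^2 - k - 20) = (k - 5)*(k + 3)*(k + 4)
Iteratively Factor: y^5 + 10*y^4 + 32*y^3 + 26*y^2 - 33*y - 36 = (y + 1)*(y^4 + 9*y^3 + 23*y^2 + 3*y - 36) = (y + 1)*(y + 4)*(y^3 + 5*y^2 + 3*y - 9) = (y + 1)*(y + 3)*(y + 4)*(y^2 + 2*y - 3) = (y - 1)*(y + 1)*(y + 3)*(y + 4)*(y + 3)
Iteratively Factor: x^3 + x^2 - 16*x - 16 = (x + 4)*(x^2 - 3*x - 4) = (x - 4)*(x + 4)*(x + 1)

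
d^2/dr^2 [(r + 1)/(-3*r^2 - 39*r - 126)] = 2*(-(r + 1)*(2*r + 13)^2 + (3*r + 14)*(r^2 + 13*r + 42))/(3*(r^2 + 13*r + 42)^3)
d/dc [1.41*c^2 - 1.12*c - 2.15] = 2.82*c - 1.12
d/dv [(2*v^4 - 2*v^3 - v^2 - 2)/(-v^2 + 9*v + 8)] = (-4*v^5 + 56*v^4 + 28*v^3 - 57*v^2 - 20*v + 18)/(v^4 - 18*v^3 + 65*v^2 + 144*v + 64)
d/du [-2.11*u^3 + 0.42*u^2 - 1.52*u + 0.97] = -6.33*u^2 + 0.84*u - 1.52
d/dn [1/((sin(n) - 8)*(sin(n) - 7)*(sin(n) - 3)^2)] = (-4*sin(n)^2 + 51*sin(n) - 157)*cos(n)/((sin(n) - 8)^2*(sin(n) - 7)^2*(sin(n) - 3)^3)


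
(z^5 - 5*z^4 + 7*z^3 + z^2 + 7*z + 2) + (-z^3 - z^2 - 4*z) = z^5 - 5*z^4 + 6*z^3 + 3*z + 2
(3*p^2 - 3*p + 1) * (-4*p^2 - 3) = -12*p^4 + 12*p^3 - 13*p^2 + 9*p - 3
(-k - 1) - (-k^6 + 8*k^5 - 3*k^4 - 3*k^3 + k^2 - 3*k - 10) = k^6 - 8*k^5 + 3*k^4 + 3*k^3 - k^2 + 2*k + 9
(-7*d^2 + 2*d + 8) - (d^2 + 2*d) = 8 - 8*d^2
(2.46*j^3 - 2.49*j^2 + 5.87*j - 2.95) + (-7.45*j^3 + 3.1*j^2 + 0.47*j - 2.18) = -4.99*j^3 + 0.61*j^2 + 6.34*j - 5.13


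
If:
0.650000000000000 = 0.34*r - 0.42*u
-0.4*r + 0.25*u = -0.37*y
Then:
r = 1.87228915662651*y - 1.9578313253012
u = 1.51566265060241*y - 3.13253012048193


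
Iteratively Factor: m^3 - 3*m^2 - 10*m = (m - 5)*(m^2 + 2*m) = m*(m - 5)*(m + 2)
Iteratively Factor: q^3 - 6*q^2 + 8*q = (q - 4)*(q^2 - 2*q) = (q - 4)*(q - 2)*(q)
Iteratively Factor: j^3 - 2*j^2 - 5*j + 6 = (j - 1)*(j^2 - j - 6) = (j - 1)*(j + 2)*(j - 3)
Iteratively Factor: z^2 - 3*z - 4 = (z - 4)*(z + 1)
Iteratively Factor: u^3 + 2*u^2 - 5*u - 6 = (u + 1)*(u^2 + u - 6) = (u - 2)*(u + 1)*(u + 3)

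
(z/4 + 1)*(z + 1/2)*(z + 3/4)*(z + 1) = z^4/4 + 25*z^3/16 + 85*z^2/32 + 55*z/32 + 3/8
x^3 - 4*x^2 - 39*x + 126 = (x - 7)*(x - 3)*(x + 6)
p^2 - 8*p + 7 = (p - 7)*(p - 1)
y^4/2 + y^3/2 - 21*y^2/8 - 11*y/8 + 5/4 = (y/2 + 1/2)*(y - 2)*(y - 1/2)*(y + 5/2)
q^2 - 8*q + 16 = (q - 4)^2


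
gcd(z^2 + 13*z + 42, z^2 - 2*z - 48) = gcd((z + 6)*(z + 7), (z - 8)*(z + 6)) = z + 6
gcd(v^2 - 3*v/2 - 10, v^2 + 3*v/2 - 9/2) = 1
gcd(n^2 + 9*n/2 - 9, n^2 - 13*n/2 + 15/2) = n - 3/2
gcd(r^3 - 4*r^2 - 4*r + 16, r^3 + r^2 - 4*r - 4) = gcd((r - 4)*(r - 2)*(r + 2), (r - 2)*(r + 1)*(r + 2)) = r^2 - 4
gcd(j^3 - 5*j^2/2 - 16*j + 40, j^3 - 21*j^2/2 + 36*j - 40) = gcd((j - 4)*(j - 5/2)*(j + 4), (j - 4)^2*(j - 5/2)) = j^2 - 13*j/2 + 10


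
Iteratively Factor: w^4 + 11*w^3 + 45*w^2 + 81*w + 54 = (w + 2)*(w^3 + 9*w^2 + 27*w + 27) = (w + 2)*(w + 3)*(w^2 + 6*w + 9) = (w + 2)*(w + 3)^2*(w + 3)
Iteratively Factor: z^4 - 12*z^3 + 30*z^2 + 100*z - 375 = (z - 5)*(z^3 - 7*z^2 - 5*z + 75) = (z - 5)^2*(z^2 - 2*z - 15) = (z - 5)^2*(z + 3)*(z - 5)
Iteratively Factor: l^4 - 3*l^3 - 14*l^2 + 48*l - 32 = (l - 4)*(l^3 + l^2 - 10*l + 8) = (l - 4)*(l - 2)*(l^2 + 3*l - 4) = (l - 4)*(l - 2)*(l - 1)*(l + 4)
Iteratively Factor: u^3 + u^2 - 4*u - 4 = (u + 2)*(u^2 - u - 2) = (u - 2)*(u + 2)*(u + 1)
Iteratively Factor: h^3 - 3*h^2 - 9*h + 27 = (h - 3)*(h^2 - 9) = (h - 3)*(h + 3)*(h - 3)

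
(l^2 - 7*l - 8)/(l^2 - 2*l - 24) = (-l^2 + 7*l + 8)/(-l^2 + 2*l + 24)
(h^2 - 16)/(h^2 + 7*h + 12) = (h - 4)/(h + 3)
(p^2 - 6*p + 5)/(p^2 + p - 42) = (p^2 - 6*p + 5)/(p^2 + p - 42)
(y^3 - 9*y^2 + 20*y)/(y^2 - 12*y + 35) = y*(y - 4)/(y - 7)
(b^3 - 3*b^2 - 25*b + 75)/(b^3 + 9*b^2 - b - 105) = (b - 5)/(b + 7)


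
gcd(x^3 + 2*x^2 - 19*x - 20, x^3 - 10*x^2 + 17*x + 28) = x^2 - 3*x - 4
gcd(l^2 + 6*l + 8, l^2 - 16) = l + 4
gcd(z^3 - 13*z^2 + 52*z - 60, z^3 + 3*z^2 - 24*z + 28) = z - 2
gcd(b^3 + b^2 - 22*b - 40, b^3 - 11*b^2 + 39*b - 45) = b - 5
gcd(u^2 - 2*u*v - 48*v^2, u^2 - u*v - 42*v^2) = u + 6*v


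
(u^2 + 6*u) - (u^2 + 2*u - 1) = 4*u + 1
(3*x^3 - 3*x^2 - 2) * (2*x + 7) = 6*x^4 + 15*x^3 - 21*x^2 - 4*x - 14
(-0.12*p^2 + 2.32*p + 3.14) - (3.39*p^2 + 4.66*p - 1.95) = -3.51*p^2 - 2.34*p + 5.09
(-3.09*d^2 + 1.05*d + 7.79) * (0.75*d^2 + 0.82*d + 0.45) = -2.3175*d^4 - 1.7463*d^3 + 5.313*d^2 + 6.8603*d + 3.5055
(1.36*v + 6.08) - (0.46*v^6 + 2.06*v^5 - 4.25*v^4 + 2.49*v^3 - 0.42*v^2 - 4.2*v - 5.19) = -0.46*v^6 - 2.06*v^5 + 4.25*v^4 - 2.49*v^3 + 0.42*v^2 + 5.56*v + 11.27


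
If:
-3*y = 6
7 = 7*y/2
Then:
No Solution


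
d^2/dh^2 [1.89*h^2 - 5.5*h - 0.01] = 3.78000000000000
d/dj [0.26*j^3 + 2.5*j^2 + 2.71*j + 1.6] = 0.78*j^2 + 5.0*j + 2.71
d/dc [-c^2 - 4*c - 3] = -2*c - 4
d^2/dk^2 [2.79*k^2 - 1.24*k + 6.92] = 5.58000000000000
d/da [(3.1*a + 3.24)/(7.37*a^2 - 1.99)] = (22.847*a^2 - 14.74*a*(3.1*a + 3.24) - 6.169)/(7.37*a^2 - 1.99)^2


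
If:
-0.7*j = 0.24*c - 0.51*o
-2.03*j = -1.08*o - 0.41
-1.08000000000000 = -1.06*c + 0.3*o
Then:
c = 2.59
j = 3.15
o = 5.54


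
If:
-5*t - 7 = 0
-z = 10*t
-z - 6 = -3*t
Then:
No Solution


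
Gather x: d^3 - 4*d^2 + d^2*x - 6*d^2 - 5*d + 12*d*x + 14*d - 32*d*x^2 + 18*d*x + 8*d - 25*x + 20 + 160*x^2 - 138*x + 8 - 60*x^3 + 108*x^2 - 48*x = d^3 - 10*d^2 + 17*d - 60*x^3 + x^2*(268 - 32*d) + x*(d^2 + 30*d - 211) + 28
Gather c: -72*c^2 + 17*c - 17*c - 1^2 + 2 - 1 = -72*c^2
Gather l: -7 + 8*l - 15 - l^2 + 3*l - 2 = -l^2 + 11*l - 24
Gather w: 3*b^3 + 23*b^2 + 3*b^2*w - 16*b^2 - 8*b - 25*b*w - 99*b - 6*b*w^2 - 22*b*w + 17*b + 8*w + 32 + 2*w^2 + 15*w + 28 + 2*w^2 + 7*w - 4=3*b^3 + 7*b^2 - 90*b + w^2*(4 - 6*b) + w*(3*b^2 - 47*b + 30) + 56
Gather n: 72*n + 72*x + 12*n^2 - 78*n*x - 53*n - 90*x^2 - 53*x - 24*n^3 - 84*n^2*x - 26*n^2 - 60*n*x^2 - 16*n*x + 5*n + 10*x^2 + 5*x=-24*n^3 + n^2*(-84*x - 14) + n*(-60*x^2 - 94*x + 24) - 80*x^2 + 24*x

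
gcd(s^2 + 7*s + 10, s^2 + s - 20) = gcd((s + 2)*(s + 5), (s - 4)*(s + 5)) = s + 5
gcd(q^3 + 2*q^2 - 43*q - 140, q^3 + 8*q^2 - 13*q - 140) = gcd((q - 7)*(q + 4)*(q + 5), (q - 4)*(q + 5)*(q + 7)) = q + 5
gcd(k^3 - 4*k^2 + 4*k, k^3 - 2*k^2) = k^2 - 2*k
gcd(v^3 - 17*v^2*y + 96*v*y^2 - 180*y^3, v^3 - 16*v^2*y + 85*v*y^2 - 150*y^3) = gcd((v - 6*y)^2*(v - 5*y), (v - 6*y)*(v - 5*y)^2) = v^2 - 11*v*y + 30*y^2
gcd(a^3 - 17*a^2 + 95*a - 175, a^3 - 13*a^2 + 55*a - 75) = a^2 - 10*a + 25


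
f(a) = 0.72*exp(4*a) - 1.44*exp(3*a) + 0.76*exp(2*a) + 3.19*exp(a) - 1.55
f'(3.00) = 434405.76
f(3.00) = 105884.14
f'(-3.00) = 0.16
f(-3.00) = -1.39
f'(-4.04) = 0.06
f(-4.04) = -1.49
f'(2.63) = 95501.99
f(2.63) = 23018.92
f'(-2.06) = 0.42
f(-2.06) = -1.13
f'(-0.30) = 2.31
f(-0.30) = 0.86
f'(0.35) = 6.92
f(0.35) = 3.31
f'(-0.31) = 2.29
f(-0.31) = 0.84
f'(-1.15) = 1.05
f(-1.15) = -0.50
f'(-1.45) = 0.78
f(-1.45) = -0.78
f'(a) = 2.88*exp(4*a) - 4.32*exp(3*a) + 1.52*exp(2*a) + 3.19*exp(a) = (2.88*exp(3*a) - 4.32*exp(2*a) + 1.52*exp(a) + 3.19)*exp(a)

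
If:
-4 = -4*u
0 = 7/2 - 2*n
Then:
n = 7/4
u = 1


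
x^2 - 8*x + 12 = (x - 6)*(x - 2)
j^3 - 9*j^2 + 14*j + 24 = (j - 6)*(j - 4)*(j + 1)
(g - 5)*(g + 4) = g^2 - g - 20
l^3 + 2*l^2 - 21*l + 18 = (l - 3)*(l - 1)*(l + 6)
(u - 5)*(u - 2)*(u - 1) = u^3 - 8*u^2 + 17*u - 10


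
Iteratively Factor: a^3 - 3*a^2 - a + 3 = (a - 1)*(a^2 - 2*a - 3) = (a - 3)*(a - 1)*(a + 1)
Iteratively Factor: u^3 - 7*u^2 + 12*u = (u)*(u^2 - 7*u + 12) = u*(u - 4)*(u - 3)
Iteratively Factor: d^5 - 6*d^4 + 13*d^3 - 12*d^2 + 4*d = (d)*(d^4 - 6*d^3 + 13*d^2 - 12*d + 4) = d*(d - 2)*(d^3 - 4*d^2 + 5*d - 2) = d*(d - 2)^2*(d^2 - 2*d + 1) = d*(d - 2)^2*(d - 1)*(d - 1)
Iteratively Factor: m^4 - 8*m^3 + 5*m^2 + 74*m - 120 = (m - 5)*(m^3 - 3*m^2 - 10*m + 24) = (m - 5)*(m - 2)*(m^2 - m - 12) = (m - 5)*(m - 4)*(m - 2)*(m + 3)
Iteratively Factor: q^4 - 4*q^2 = (q)*(q^3 - 4*q) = q*(q - 2)*(q^2 + 2*q) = q^2*(q - 2)*(q + 2)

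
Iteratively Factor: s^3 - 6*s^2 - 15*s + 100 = (s + 4)*(s^2 - 10*s + 25) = (s - 5)*(s + 4)*(s - 5)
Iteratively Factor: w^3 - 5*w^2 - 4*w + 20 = (w + 2)*(w^2 - 7*w + 10) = (w - 2)*(w + 2)*(w - 5)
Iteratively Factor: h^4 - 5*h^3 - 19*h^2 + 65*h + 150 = (h + 3)*(h^3 - 8*h^2 + 5*h + 50) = (h + 2)*(h + 3)*(h^2 - 10*h + 25) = (h - 5)*(h + 2)*(h + 3)*(h - 5)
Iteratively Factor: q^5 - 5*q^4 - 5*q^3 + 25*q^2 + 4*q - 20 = (q + 2)*(q^4 - 7*q^3 + 9*q^2 + 7*q - 10) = (q - 1)*(q + 2)*(q^3 - 6*q^2 + 3*q + 10) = (q - 5)*(q - 1)*(q + 2)*(q^2 - q - 2) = (q - 5)*(q - 2)*(q - 1)*(q + 2)*(q + 1)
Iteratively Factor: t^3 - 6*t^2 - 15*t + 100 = (t - 5)*(t^2 - t - 20) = (t - 5)^2*(t + 4)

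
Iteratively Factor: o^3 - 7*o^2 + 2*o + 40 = (o - 4)*(o^2 - 3*o - 10) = (o - 4)*(o + 2)*(o - 5)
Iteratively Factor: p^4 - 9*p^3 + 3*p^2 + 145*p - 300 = (p - 3)*(p^3 - 6*p^2 - 15*p + 100) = (p - 3)*(p + 4)*(p^2 - 10*p + 25) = (p - 5)*(p - 3)*(p + 4)*(p - 5)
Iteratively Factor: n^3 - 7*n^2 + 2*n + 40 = (n - 5)*(n^2 - 2*n - 8) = (n - 5)*(n - 4)*(n + 2)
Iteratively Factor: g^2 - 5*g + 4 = (g - 1)*(g - 4)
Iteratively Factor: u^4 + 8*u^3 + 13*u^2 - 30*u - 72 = (u + 3)*(u^3 + 5*u^2 - 2*u - 24) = (u - 2)*(u + 3)*(u^2 + 7*u + 12) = (u - 2)*(u + 3)^2*(u + 4)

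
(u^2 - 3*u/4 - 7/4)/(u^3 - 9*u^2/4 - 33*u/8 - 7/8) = 2*(4*u - 7)/(8*u^2 - 26*u - 7)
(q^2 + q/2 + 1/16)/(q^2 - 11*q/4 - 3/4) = (q + 1/4)/(q - 3)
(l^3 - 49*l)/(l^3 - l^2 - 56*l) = (l - 7)/(l - 8)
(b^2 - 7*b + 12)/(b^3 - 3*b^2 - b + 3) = (b - 4)/(b^2 - 1)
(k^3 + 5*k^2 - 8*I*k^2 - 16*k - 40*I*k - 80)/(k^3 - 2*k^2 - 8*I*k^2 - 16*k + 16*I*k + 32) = (k + 5)/(k - 2)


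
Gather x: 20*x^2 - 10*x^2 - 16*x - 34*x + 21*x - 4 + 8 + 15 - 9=10*x^2 - 29*x + 10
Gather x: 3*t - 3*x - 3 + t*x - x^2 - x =3*t - x^2 + x*(t - 4) - 3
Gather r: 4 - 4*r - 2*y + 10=-4*r - 2*y + 14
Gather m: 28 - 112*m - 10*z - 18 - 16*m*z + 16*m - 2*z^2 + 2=m*(-16*z - 96) - 2*z^2 - 10*z + 12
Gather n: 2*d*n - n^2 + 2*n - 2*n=2*d*n - n^2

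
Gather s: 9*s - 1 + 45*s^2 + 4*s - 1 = 45*s^2 + 13*s - 2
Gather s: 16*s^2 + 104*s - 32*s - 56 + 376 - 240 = 16*s^2 + 72*s + 80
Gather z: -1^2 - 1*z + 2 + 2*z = z + 1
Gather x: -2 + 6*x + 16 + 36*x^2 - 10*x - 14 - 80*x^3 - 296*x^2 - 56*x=-80*x^3 - 260*x^2 - 60*x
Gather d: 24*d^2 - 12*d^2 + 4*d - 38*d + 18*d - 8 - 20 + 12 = 12*d^2 - 16*d - 16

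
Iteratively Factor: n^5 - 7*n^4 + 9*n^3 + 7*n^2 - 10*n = (n + 1)*(n^4 - 8*n^3 + 17*n^2 - 10*n) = n*(n + 1)*(n^3 - 8*n^2 + 17*n - 10) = n*(n - 1)*(n + 1)*(n^2 - 7*n + 10) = n*(n - 5)*(n - 1)*(n + 1)*(n - 2)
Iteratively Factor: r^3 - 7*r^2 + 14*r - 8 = (r - 1)*(r^2 - 6*r + 8) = (r - 4)*(r - 1)*(r - 2)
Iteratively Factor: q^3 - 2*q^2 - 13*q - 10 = (q + 1)*(q^2 - 3*q - 10) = (q + 1)*(q + 2)*(q - 5)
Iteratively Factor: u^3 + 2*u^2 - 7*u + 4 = (u - 1)*(u^2 + 3*u - 4) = (u - 1)^2*(u + 4)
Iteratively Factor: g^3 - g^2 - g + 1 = (g + 1)*(g^2 - 2*g + 1) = (g - 1)*(g + 1)*(g - 1)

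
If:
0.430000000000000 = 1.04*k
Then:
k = 0.41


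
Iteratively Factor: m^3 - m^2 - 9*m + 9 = (m + 3)*(m^2 - 4*m + 3) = (m - 3)*(m + 3)*(m - 1)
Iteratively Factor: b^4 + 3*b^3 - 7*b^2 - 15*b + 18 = (b - 2)*(b^3 + 5*b^2 + 3*b - 9) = (b - 2)*(b + 3)*(b^2 + 2*b - 3) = (b - 2)*(b + 3)^2*(b - 1)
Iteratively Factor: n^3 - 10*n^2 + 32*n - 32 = (n - 4)*(n^2 - 6*n + 8) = (n - 4)*(n - 2)*(n - 4)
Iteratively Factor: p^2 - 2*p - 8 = (p + 2)*(p - 4)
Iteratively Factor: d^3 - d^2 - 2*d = (d + 1)*(d^2 - 2*d) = d*(d + 1)*(d - 2)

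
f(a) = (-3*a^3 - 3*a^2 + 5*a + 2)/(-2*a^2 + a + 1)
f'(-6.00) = 1.52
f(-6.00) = -6.65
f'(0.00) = 3.00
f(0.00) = 2.00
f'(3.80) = 1.56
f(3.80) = 7.76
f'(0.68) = 4.96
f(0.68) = 4.06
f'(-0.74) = 6.67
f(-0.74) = 2.55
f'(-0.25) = 6.38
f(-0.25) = 0.98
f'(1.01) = 3334.96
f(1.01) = -29.76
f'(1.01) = 3334.96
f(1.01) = -29.76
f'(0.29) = 2.63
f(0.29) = 2.79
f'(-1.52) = 1.83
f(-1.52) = 0.39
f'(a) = (4*a - 1)*(-3*a^3 - 3*a^2 + 5*a + 2)/(-2*a^2 + a + 1)^2 + (-9*a^2 - 6*a + 5)/(-2*a^2 + a + 1)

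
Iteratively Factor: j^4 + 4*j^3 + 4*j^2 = (j)*(j^3 + 4*j^2 + 4*j) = j*(j + 2)*(j^2 + 2*j) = j*(j + 2)^2*(j)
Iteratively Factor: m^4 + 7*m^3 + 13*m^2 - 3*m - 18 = (m + 3)*(m^3 + 4*m^2 + m - 6) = (m - 1)*(m + 3)*(m^2 + 5*m + 6) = (m - 1)*(m + 2)*(m + 3)*(m + 3)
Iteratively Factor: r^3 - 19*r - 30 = (r + 2)*(r^2 - 2*r - 15) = (r - 5)*(r + 2)*(r + 3)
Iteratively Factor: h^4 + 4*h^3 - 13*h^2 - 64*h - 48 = (h + 3)*(h^3 + h^2 - 16*h - 16) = (h + 1)*(h + 3)*(h^2 - 16) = (h + 1)*(h + 3)*(h + 4)*(h - 4)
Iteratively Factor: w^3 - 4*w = (w)*(w^2 - 4) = w*(w + 2)*(w - 2)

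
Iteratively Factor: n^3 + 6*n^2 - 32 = (n - 2)*(n^2 + 8*n + 16) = (n - 2)*(n + 4)*(n + 4)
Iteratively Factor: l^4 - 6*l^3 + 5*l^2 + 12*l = (l)*(l^3 - 6*l^2 + 5*l + 12) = l*(l - 4)*(l^2 - 2*l - 3) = l*(l - 4)*(l + 1)*(l - 3)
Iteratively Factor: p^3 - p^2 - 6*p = (p - 3)*(p^2 + 2*p) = p*(p - 3)*(p + 2)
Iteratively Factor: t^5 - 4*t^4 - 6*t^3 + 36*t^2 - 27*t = (t - 3)*(t^4 - t^3 - 9*t^2 + 9*t) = (t - 3)*(t - 1)*(t^3 - 9*t) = (t - 3)*(t - 1)*(t + 3)*(t^2 - 3*t) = t*(t - 3)*(t - 1)*(t + 3)*(t - 3)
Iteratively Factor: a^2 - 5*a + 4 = (a - 4)*(a - 1)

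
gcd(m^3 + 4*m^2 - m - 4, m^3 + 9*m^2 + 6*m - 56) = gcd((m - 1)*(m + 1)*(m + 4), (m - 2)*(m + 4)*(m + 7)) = m + 4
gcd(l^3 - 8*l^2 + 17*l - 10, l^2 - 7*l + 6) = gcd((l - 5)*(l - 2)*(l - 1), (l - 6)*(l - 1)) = l - 1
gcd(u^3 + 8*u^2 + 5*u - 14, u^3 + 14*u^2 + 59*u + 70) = u^2 + 9*u + 14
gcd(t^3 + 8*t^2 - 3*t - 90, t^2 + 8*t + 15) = t + 5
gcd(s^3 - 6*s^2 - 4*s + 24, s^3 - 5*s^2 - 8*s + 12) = s^2 - 4*s - 12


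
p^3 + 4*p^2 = p^2*(p + 4)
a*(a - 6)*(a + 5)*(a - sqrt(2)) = a^4 - sqrt(2)*a^3 - a^3 - 30*a^2 + sqrt(2)*a^2 + 30*sqrt(2)*a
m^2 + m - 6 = (m - 2)*(m + 3)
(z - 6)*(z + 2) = z^2 - 4*z - 12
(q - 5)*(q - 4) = q^2 - 9*q + 20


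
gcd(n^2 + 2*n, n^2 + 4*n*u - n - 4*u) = 1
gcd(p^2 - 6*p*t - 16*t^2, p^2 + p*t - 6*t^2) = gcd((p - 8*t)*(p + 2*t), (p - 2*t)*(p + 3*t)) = 1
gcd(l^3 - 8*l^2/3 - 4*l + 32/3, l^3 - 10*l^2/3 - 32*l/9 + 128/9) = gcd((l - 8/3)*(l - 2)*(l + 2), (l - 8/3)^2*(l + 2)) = l^2 - 2*l/3 - 16/3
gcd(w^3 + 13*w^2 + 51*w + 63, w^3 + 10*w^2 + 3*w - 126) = w + 7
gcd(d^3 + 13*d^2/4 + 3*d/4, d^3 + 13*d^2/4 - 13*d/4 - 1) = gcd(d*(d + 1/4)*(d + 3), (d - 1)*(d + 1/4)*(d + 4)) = d + 1/4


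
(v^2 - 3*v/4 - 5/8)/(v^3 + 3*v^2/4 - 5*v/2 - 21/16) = 2*(4*v - 5)/(8*v^2 + 2*v - 21)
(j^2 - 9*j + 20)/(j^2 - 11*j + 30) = (j - 4)/(j - 6)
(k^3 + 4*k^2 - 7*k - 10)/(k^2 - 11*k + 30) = (k^3 + 4*k^2 - 7*k - 10)/(k^2 - 11*k + 30)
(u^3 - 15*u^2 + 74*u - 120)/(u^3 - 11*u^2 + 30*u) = (u - 4)/u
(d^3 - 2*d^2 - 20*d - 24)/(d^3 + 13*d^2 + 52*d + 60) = (d^2 - 4*d - 12)/(d^2 + 11*d + 30)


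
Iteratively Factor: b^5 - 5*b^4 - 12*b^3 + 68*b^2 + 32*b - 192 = (b + 3)*(b^4 - 8*b^3 + 12*b^2 + 32*b - 64) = (b + 2)*(b + 3)*(b^3 - 10*b^2 + 32*b - 32) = (b - 2)*(b + 2)*(b + 3)*(b^2 - 8*b + 16) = (b - 4)*(b - 2)*(b + 2)*(b + 3)*(b - 4)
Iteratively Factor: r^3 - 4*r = (r + 2)*(r^2 - 2*r) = (r - 2)*(r + 2)*(r)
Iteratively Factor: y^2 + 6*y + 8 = (y + 2)*(y + 4)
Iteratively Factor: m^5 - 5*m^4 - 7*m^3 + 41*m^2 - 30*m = (m - 1)*(m^4 - 4*m^3 - 11*m^2 + 30*m) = m*(m - 1)*(m^3 - 4*m^2 - 11*m + 30) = m*(m - 5)*(m - 1)*(m^2 + m - 6) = m*(m - 5)*(m - 2)*(m - 1)*(m + 3)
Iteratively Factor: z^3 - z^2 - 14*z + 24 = (z - 3)*(z^2 + 2*z - 8) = (z - 3)*(z - 2)*(z + 4)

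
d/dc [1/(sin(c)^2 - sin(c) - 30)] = (1 - 2*sin(c))*cos(c)/(sin(c) + cos(c)^2 + 29)^2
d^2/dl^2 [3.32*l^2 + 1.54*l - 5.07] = 6.64000000000000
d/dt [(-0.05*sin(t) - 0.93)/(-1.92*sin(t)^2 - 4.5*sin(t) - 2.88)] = (-3.5712*sin(t) + 0.048*cos(2*t) - 4.089)*cos(t)/(1.92*sin(t)^2 + 4.5*sin(t) + 2.88)^2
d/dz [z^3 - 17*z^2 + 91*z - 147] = 3*z^2 - 34*z + 91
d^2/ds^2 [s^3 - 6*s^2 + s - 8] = 6*s - 12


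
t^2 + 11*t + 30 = (t + 5)*(t + 6)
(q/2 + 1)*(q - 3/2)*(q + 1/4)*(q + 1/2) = q^4/2 + 5*q^3/8 - 5*q^2/4 - 35*q/32 - 3/16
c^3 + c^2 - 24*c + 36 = (c - 3)*(c - 2)*(c + 6)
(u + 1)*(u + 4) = u^2 + 5*u + 4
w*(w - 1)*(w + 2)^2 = w^4 + 3*w^3 - 4*w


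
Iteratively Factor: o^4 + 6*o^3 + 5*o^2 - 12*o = (o - 1)*(o^3 + 7*o^2 + 12*o) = o*(o - 1)*(o^2 + 7*o + 12) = o*(o - 1)*(o + 3)*(o + 4)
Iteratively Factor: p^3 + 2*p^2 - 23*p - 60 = (p + 3)*(p^2 - p - 20) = (p - 5)*(p + 3)*(p + 4)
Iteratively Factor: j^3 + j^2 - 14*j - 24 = (j + 2)*(j^2 - j - 12) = (j + 2)*(j + 3)*(j - 4)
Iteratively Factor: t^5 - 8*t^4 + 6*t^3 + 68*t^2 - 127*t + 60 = (t - 1)*(t^4 - 7*t^3 - t^2 + 67*t - 60) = (t - 4)*(t - 1)*(t^3 - 3*t^2 - 13*t + 15) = (t - 4)*(t - 1)^2*(t^2 - 2*t - 15) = (t - 4)*(t - 1)^2*(t + 3)*(t - 5)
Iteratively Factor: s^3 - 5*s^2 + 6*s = (s)*(s^2 - 5*s + 6) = s*(s - 2)*(s - 3)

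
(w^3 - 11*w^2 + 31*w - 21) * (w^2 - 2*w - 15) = w^5 - 13*w^4 + 38*w^3 + 82*w^2 - 423*w + 315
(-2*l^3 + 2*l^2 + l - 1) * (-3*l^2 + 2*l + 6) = 6*l^5 - 10*l^4 - 11*l^3 + 17*l^2 + 4*l - 6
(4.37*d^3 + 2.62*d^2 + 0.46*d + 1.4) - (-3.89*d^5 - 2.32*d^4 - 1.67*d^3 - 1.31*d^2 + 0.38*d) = 3.89*d^5 + 2.32*d^4 + 6.04*d^3 + 3.93*d^2 + 0.08*d + 1.4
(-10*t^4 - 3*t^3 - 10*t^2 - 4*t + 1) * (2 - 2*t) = 20*t^5 - 14*t^4 + 14*t^3 - 12*t^2 - 10*t + 2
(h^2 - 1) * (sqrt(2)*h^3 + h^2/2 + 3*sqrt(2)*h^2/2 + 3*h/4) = sqrt(2)*h^5 + h^4/2 + 3*sqrt(2)*h^4/2 - sqrt(2)*h^3 + 3*h^3/4 - 3*sqrt(2)*h^2/2 - h^2/2 - 3*h/4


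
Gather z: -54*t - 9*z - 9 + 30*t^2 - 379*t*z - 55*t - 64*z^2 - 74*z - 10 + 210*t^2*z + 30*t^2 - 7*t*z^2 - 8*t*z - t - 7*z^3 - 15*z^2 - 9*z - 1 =60*t^2 - 110*t - 7*z^3 + z^2*(-7*t - 79) + z*(210*t^2 - 387*t - 92) - 20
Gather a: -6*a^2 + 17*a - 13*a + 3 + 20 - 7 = -6*a^2 + 4*a + 16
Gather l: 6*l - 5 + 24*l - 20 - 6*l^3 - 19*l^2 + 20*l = -6*l^3 - 19*l^2 + 50*l - 25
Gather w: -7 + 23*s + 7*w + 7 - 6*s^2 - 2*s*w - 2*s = -6*s^2 + 21*s + w*(7 - 2*s)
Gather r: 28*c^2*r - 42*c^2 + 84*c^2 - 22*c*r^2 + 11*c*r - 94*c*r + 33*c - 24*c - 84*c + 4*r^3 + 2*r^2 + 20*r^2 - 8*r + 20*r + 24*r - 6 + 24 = 42*c^2 - 75*c + 4*r^3 + r^2*(22 - 22*c) + r*(28*c^2 - 83*c + 36) + 18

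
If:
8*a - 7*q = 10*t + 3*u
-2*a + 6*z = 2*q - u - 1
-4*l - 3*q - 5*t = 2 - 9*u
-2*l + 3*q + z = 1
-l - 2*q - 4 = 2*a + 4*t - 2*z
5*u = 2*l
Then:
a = -1481/1350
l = -77/15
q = -1838/675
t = 74/45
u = -154/75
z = -247/225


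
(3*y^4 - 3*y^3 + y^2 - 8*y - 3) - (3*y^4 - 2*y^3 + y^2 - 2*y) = -y^3 - 6*y - 3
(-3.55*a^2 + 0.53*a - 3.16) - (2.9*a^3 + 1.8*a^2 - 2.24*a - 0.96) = -2.9*a^3 - 5.35*a^2 + 2.77*a - 2.2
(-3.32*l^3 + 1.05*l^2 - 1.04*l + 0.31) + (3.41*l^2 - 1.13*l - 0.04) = -3.32*l^3 + 4.46*l^2 - 2.17*l + 0.27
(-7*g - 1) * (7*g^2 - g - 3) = -49*g^3 + 22*g + 3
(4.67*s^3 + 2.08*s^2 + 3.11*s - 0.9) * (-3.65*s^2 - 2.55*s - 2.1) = -17.0455*s^5 - 19.5005*s^4 - 26.4625*s^3 - 9.0135*s^2 - 4.236*s + 1.89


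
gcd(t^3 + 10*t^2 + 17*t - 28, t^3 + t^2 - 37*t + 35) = t^2 + 6*t - 7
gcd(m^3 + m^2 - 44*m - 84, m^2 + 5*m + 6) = m + 2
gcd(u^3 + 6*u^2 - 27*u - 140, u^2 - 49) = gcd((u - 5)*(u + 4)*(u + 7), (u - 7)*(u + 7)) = u + 7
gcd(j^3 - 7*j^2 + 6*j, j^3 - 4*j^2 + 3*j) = j^2 - j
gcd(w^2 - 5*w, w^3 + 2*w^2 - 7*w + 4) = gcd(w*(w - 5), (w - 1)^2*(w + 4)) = 1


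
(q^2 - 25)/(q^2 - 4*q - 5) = (q + 5)/(q + 1)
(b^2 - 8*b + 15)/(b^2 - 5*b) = (b - 3)/b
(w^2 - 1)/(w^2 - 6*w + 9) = (w^2 - 1)/(w^2 - 6*w + 9)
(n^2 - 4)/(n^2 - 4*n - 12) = (n - 2)/(n - 6)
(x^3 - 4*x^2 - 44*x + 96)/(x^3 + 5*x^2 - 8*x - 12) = (x - 8)/(x + 1)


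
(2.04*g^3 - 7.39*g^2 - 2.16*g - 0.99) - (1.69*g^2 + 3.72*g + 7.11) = 2.04*g^3 - 9.08*g^2 - 5.88*g - 8.1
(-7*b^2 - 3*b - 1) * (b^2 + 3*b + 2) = -7*b^4 - 24*b^3 - 24*b^2 - 9*b - 2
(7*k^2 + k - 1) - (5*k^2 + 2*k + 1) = 2*k^2 - k - 2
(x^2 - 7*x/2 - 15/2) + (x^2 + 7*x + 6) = 2*x^2 + 7*x/2 - 3/2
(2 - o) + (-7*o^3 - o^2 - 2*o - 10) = -7*o^3 - o^2 - 3*o - 8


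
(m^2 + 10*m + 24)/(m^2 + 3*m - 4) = (m + 6)/(m - 1)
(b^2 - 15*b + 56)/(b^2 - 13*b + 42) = (b - 8)/(b - 6)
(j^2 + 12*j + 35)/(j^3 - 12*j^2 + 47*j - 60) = (j^2 + 12*j + 35)/(j^3 - 12*j^2 + 47*j - 60)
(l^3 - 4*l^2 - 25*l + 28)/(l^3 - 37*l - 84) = (l - 1)/(l + 3)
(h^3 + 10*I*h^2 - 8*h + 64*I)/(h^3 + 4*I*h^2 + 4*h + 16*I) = (h + 8*I)/(h + 2*I)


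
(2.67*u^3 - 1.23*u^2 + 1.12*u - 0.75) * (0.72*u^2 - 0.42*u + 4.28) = 1.9224*u^5 - 2.007*u^4 + 12.7506*u^3 - 6.2748*u^2 + 5.1086*u - 3.21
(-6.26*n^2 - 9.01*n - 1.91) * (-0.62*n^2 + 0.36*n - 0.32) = 3.8812*n^4 + 3.3326*n^3 - 0.0561999999999998*n^2 + 2.1956*n + 0.6112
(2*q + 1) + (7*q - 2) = 9*q - 1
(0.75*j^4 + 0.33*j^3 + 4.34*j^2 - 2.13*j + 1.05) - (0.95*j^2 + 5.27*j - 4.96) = 0.75*j^4 + 0.33*j^3 + 3.39*j^2 - 7.4*j + 6.01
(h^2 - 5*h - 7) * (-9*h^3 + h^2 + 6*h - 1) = -9*h^5 + 46*h^4 + 64*h^3 - 38*h^2 - 37*h + 7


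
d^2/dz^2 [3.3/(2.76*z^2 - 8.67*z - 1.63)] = (50.27616*z^2 - 157.93272*z - 3.3*(5.52*z - 8.67)*(11.04*z - 17.34) - 29.69208)/(-2.76*z^2 + 8.67*z + 1.63)^3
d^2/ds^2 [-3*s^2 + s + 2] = -6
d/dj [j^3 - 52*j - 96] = 3*j^2 - 52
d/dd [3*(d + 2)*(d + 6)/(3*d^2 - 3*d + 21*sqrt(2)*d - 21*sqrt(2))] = (-(d + 2)*(d + 6)*(2*d - 1 + 7*sqrt(2)) + 2*(d + 4)*(d^2 - d + 7*sqrt(2)*d - 7*sqrt(2)))/(d^2 - d + 7*sqrt(2)*d - 7*sqrt(2))^2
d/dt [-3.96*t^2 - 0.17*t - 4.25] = -7.92*t - 0.17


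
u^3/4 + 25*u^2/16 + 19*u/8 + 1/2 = (u/4 + 1/2)*(u + 1/4)*(u + 4)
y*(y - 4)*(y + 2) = y^3 - 2*y^2 - 8*y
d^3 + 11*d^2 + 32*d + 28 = (d + 2)^2*(d + 7)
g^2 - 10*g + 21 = (g - 7)*(g - 3)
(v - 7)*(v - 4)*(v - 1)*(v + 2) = v^4 - 10*v^3 + 15*v^2 + 50*v - 56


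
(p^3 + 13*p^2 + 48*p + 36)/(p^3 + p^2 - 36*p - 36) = (p + 6)/(p - 6)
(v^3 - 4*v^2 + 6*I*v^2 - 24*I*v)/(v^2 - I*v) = (v^2 + v*(-4 + 6*I) - 24*I)/(v - I)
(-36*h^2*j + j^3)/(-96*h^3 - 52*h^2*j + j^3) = j*(6*h - j)/(16*h^2 + 6*h*j - j^2)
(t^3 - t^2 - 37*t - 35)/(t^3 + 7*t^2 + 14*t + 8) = (t^2 - 2*t - 35)/(t^2 + 6*t + 8)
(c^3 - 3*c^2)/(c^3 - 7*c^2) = (c - 3)/(c - 7)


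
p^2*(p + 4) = p^3 + 4*p^2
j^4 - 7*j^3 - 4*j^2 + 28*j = j*(j - 7)*(j - 2)*(j + 2)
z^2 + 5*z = z*(z + 5)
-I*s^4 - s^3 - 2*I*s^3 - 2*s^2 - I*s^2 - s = s*(s + 1)*(s - I)*(-I*s - I)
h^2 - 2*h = h*(h - 2)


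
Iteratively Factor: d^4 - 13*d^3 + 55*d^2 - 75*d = (d - 5)*(d^3 - 8*d^2 + 15*d) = (d - 5)*(d - 3)*(d^2 - 5*d) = d*(d - 5)*(d - 3)*(d - 5)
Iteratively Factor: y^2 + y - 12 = (y - 3)*(y + 4)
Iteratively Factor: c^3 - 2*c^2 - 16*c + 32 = (c - 2)*(c^2 - 16) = (c - 2)*(c + 4)*(c - 4)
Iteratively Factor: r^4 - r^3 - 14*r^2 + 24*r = (r + 4)*(r^3 - 5*r^2 + 6*r) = (r - 3)*(r + 4)*(r^2 - 2*r) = r*(r - 3)*(r + 4)*(r - 2)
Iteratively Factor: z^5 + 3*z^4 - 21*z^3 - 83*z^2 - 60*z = (z + 3)*(z^4 - 21*z^2 - 20*z) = (z + 1)*(z + 3)*(z^3 - z^2 - 20*z) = (z - 5)*(z + 1)*(z + 3)*(z^2 + 4*z) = z*(z - 5)*(z + 1)*(z + 3)*(z + 4)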